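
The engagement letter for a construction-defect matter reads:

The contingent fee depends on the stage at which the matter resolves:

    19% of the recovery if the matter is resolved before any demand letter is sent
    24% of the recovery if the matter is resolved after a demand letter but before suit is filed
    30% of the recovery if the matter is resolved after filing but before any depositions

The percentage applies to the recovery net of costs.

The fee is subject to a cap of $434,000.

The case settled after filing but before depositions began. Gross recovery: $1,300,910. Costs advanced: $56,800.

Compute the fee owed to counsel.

Fee base (net of costs): $1,300,910 − $56,800 = $1,244,110
The matter settled after filing but before depositions began, so the 30% rate applies.
$1,244,110 × 30% = $373,233.00
$373,233.00 is under the $434,000 cap.

$373,233.00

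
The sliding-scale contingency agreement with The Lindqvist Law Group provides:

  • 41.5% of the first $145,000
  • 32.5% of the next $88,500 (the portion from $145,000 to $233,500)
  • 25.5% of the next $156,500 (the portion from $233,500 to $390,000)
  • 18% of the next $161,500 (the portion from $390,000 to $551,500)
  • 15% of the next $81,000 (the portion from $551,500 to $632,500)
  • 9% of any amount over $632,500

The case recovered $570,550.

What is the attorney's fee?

$160,772.50

First $145,000 at 41.5% = $60,175.00
Next $88,500 at 32.5% = $28,762.50
Next $156,500 at 25.5% = $39,907.50
Next $161,500 at 18% = $29,070.00
Remaining $19,050 at 15% = $2,857.50
Fee: $60,175.00 + $28,762.50 + $39,907.50 + $29,070.00 + $2,857.50 = $160,772.50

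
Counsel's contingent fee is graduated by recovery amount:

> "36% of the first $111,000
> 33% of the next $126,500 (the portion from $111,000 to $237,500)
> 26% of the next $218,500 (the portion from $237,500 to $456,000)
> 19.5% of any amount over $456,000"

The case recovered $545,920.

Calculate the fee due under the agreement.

First $111,000 at 36% = $39,960.00
Next $126,500 at 33% = $41,745.00
Next $218,500 at 26% = $56,810.00
Remaining $89,920 at 19.5% = $17,534.40
Fee: $39,960.00 + $41,745.00 + $56,810.00 + $17,534.40 = $156,049.40

$156,049.40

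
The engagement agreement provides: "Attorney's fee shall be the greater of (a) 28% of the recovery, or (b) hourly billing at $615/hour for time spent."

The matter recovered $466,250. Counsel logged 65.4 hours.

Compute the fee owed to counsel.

$130,550.00

(a) 28% of $466,250 = $130,550.00
(b) 65.4 × $615 = $40,221.00
The greater is (a): $130,550.00.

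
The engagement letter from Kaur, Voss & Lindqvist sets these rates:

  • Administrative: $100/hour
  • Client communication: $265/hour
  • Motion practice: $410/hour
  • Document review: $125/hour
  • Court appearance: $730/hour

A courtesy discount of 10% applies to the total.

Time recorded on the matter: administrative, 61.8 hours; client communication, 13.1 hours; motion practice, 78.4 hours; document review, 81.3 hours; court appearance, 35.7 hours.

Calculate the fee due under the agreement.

Administrative: 61.8 × $100 = $6,180.00
Client communication: 13.1 × $265 = $3,471.50
Motion practice: 78.4 × $410 = $32,144.00
Document review: 81.3 × $125 = $10,162.50
Court appearance: 35.7 × $730 = $26,061.00
Subtotal: $78,019.00
Less 10% discount: −$7,801.90
Total: $78,019.00 − $7,801.90 = $70,217.10

$70,217.10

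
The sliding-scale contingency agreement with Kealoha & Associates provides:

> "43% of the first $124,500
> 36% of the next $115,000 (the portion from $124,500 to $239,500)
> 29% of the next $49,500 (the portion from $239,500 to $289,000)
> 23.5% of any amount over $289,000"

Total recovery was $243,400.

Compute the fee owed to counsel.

$96,066.00

First $124,500 at 43% = $53,535.00
Next $115,000 at 36% = $41,400.00
Remaining $3,900 at 29% = $1,131.00
Fee: $53,535.00 + $41,400.00 + $1,131.00 = $96,066.00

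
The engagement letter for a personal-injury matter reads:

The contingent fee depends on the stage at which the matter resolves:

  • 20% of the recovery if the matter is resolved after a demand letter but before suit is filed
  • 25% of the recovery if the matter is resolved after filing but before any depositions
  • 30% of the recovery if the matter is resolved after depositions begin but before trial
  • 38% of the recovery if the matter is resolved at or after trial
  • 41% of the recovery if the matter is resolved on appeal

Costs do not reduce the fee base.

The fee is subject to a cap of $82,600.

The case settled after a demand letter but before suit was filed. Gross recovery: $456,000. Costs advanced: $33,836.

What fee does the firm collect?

Fee base is the gross recovery, $456,000; costs are reimbursed separately.
The matter settled after a demand letter but before suit was filed, so the 20% rate applies.
$456,000 × 20% = $91,200.00
$91,200.00 exceeds the $82,600 cap, so the fee is capped at $82,600.00.

$82,600.00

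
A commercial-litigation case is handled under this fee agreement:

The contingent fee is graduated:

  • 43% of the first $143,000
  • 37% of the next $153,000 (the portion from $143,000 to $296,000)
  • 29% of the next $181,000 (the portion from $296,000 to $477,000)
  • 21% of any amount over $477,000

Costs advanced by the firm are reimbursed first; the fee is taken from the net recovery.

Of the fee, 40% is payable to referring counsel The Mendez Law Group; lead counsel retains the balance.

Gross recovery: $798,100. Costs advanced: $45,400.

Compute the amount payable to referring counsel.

$91,394.80

Fee base (net of costs): $798,100 − $45,400 = $752,700
First $143,000 at 43% = $61,490.00
Next $153,000 at 37% = $56,610.00
Next $181,000 at 29% = $52,490.00
Remaining $275,700 at 21% = $57,897.00
Fee: $61,490.00 + $56,610.00 + $52,490.00 + $57,897.00 = $228,487.00
Referral share: 40% of $228,487.00 = $91,394.80; lead counsel retains $228,487.00 − $91,394.80 = $137,092.20.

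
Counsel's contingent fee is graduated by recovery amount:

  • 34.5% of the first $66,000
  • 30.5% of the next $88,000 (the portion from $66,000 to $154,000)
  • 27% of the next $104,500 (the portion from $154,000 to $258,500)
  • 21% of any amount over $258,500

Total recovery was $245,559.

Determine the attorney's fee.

First $66,000 at 34.5% = $22,770.00
Next $88,000 at 30.5% = $26,840.00
Remaining $91,559 at 27% = $24,720.93
Fee: $22,770.00 + $26,840.00 + $24,720.93 = $74,330.93

$74,330.93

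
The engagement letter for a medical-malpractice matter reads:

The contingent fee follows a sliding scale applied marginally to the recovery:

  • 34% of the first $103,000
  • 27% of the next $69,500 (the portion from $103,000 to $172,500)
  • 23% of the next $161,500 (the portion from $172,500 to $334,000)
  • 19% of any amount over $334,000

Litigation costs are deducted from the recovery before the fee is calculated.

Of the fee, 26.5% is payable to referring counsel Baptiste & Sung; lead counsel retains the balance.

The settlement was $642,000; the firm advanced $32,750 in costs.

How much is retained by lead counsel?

$105,272.21

Fee base (net of costs): $642,000 − $32,750 = $609,250
First $103,000 at 34% = $35,020.00
Next $69,500 at 27% = $18,765.00
Next $161,500 at 23% = $37,145.00
Remaining $275,250 at 19% = $52,297.50
Fee: $35,020.00 + $18,765.00 + $37,145.00 + $52,297.50 = $143,227.50
Referral share: 26.5% of $143,227.50 = $37,955.29; lead counsel retains $143,227.50 − $37,955.29 = $105,272.21.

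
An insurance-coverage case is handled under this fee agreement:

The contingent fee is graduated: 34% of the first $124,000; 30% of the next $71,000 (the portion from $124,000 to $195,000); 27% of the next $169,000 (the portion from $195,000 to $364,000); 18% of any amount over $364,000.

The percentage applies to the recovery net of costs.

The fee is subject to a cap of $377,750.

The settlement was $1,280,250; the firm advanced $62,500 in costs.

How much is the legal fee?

Fee base (net of costs): $1,280,250 − $62,500 = $1,217,750
First $124,000 at 34% = $42,160.00
Next $71,000 at 30% = $21,300.00
Next $169,000 at 27% = $45,630.00
Remaining $853,750 at 18% = $153,675.00
Fee: $42,160.00 + $21,300.00 + $45,630.00 + $153,675.00 = $262,765.00
$262,765.00 is under the $377,750 cap.

$262,765.00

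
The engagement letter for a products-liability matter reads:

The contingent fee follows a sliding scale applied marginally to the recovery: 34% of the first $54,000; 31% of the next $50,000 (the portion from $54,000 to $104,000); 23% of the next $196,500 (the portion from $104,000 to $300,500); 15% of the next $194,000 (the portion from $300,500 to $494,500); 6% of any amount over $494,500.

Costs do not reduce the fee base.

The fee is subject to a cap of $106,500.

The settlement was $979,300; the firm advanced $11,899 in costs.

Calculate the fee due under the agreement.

$106,500.00

Fee base is the gross recovery, $979,300; costs are reimbursed separately.
First $54,000 at 34% = $18,360.00
Next $50,000 at 31% = $15,500.00
Next $196,500 at 23% = $45,195.00
Next $194,000 at 15% = $29,100.00
Remaining $484,800 at 6% = $29,088.00
Fee: $18,360.00 + $15,500.00 + $45,195.00 + $29,100.00 + $29,088.00 = $137,243.00
$137,243.00 exceeds the $106,500 cap, so the fee is capped at $106,500.00.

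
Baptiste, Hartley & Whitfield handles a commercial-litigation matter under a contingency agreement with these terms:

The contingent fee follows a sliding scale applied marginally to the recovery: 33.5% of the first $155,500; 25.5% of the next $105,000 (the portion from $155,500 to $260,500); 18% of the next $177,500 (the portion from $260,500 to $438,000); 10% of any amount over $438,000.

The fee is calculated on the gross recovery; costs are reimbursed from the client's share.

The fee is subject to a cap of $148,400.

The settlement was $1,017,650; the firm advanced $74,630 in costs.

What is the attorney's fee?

Fee base is the gross recovery, $1,017,650; costs are reimbursed separately.
First $155,500 at 33.5% = $52,092.50
Next $105,000 at 25.5% = $26,775.00
Next $177,500 at 18% = $31,950.00
Remaining $579,650 at 10% = $57,965.00
Fee: $52,092.50 + $26,775.00 + $31,950.00 + $57,965.00 = $168,782.50
$168,782.50 exceeds the $148,400 cap, so the fee is capped at $148,400.00.

$148,400.00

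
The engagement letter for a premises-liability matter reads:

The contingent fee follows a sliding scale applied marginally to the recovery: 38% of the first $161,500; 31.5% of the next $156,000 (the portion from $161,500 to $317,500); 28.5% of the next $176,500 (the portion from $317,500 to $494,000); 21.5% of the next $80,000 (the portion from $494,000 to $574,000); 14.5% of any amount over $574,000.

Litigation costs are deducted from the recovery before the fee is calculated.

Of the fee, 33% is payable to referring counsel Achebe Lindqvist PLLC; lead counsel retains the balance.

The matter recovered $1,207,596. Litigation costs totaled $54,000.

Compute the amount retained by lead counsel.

$175,576.13

Fee base (net of costs): $1,207,596 − $54,000 = $1,153,596
First $161,500 at 38% = $61,370.00
Next $156,000 at 31.5% = $49,140.00
Next $176,500 at 28.5% = $50,302.50
Next $80,000 at 21.5% = $17,200.00
Remaining $579,596 at 14.5% = $84,041.42
Fee: $61,370.00 + $49,140.00 + $50,302.50 + $17,200.00 + $84,041.42 = $262,053.92
Referral share: 33% of $262,053.92 = $86,477.79; lead counsel retains $262,053.92 − $86,477.79 = $175,576.13.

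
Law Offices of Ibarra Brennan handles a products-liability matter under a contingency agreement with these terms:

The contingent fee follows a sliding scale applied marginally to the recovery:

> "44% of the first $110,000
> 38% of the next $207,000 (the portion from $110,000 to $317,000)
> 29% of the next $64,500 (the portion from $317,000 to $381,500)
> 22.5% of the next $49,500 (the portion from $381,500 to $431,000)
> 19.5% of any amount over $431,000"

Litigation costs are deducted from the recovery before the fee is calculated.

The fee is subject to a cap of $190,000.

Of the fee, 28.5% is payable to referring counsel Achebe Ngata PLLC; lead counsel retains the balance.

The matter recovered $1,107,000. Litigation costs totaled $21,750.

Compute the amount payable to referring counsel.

Fee base (net of costs): $1,107,000 − $21,750 = $1,085,250
First $110,000 at 44% = $48,400.00
Next $207,000 at 38% = $78,660.00
Next $64,500 at 29% = $18,705.00
Next $49,500 at 22.5% = $11,137.50
Remaining $654,250 at 19.5% = $127,578.75
Fee: $48,400.00 + $78,660.00 + $18,705.00 + $11,137.50 + $127,578.75 = $284,481.25
$284,481.25 exceeds the $190,000 cap, so the fee is capped at $190,000.00.
Referral share: 28.5% of $190,000.00 = $54,150.00; lead counsel retains $190,000.00 − $54,150.00 = $135,850.00.

$54,150.00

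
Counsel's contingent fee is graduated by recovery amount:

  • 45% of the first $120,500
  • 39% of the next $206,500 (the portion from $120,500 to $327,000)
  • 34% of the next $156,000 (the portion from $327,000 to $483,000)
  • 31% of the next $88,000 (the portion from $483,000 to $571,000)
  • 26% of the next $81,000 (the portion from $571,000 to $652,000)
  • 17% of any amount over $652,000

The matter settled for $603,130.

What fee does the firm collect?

$223,433.80

First $120,500 at 45% = $54,225.00
Next $206,500 at 39% = $80,535.00
Next $156,000 at 34% = $53,040.00
Next $88,000 at 31% = $27,280.00
Remaining $32,130 at 26% = $8,353.80
Fee: $54,225.00 + $80,535.00 + $53,040.00 + $27,280.00 + $8,353.80 = $223,433.80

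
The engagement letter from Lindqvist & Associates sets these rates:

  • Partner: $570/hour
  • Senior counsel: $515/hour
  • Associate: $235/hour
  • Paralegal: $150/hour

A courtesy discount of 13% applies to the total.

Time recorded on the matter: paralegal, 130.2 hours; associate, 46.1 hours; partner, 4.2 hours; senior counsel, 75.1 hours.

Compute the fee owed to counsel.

$62,147.58

Partner: 4.2 × $570 = $2,394.00
Senior counsel: 75.1 × $515 = $38,676.50
Associate: 46.1 × $235 = $10,833.50
Paralegal: 130.2 × $150 = $19,530.00
Subtotal: $71,434.00
Less 13% discount: −$9,286.42
Total: $71,434.00 − $9,286.42 = $62,147.58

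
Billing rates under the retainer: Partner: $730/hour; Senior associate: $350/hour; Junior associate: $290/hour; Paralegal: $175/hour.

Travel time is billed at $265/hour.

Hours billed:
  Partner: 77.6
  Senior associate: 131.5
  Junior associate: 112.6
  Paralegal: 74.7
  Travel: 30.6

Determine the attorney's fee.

Partner: 77.6 × $730 = $56,648.00
Senior associate: 131.5 × $350 = $46,025.00
Junior associate: 112.6 × $290 = $32,654.00
Paralegal: 74.7 × $175 = $13,072.50
Subtotal: $56,648.00 + $46,025.00 + $32,654.00 + $13,072.50 = $148,399.50
Travel: 30.6 × $265 = $8,109.00
Total: $148,399.50 + $8,109.00 = $156,508.50

$156,508.50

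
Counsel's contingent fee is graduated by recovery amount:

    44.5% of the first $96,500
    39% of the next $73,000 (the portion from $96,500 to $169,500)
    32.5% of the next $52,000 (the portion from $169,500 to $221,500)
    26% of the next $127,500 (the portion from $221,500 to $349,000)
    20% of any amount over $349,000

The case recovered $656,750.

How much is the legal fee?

$183,012.50

First $96,500 at 44.5% = $42,942.50
Next $73,000 at 39% = $28,470.00
Next $52,000 at 32.5% = $16,900.00
Next $127,500 at 26% = $33,150.00
Remaining $307,750 at 20% = $61,550.00
Fee: $42,942.50 + $28,470.00 + $16,900.00 + $33,150.00 + $61,550.00 = $183,012.50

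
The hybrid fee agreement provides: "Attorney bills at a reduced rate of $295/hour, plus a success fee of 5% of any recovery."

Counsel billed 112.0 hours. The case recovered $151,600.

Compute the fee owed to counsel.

$40,620.00

Hourly: 112.0 × $295 = $33,040.00
Success fee: 5% of $151,600 = $7,580.00
Total: $33,040.00 + $7,580.00 = $40,620.00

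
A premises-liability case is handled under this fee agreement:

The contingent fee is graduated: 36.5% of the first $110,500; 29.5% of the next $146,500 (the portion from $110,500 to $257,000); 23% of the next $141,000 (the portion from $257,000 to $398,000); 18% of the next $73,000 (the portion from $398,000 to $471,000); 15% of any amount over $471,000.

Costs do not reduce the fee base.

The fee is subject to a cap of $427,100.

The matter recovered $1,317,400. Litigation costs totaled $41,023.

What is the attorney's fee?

$256,080.00

Fee base is the gross recovery, $1,317,400; costs are reimbursed separately.
First $110,500 at 36.5% = $40,332.50
Next $146,500 at 29.5% = $43,217.50
Next $141,000 at 23% = $32,430.00
Next $73,000 at 18% = $13,140.00
Remaining $846,400 at 15% = $126,960.00
Fee: $40,332.50 + $43,217.50 + $32,430.00 + $13,140.00 + $126,960.00 = $256,080.00
$256,080.00 is under the $427,100 cap.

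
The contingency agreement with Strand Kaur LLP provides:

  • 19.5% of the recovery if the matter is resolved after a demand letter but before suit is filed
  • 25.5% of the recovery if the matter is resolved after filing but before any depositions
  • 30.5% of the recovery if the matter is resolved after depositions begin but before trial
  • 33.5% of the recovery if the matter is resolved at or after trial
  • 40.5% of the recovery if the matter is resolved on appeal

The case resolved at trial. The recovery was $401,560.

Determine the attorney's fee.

$134,522.60

The matter resolved at trial, so the 33.5% rate applies.
$401,560 × 33.5% = $134,522.60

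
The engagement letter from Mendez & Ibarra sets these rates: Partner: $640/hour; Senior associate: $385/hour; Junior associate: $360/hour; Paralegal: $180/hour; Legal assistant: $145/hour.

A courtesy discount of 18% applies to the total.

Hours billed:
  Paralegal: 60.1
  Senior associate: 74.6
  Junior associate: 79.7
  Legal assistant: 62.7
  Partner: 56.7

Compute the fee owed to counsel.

$93,160.61

Partner: 56.7 × $640 = $36,288.00
Senior associate: 74.6 × $385 = $28,721.00
Junior associate: 79.7 × $360 = $28,692.00
Paralegal: 60.1 × $180 = $10,818.00
Legal assistant: 62.7 × $145 = $9,091.50
Subtotal: $113,610.50
Less 18% discount: −$20,449.89
Total: $113,610.50 − $20,449.89 = $93,160.61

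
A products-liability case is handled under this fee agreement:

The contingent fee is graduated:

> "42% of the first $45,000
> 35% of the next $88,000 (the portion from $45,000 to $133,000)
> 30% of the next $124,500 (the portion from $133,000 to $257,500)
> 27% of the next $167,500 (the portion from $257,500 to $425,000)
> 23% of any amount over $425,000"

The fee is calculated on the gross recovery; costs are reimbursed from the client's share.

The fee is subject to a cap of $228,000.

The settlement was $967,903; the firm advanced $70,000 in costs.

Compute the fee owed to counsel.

$228,000.00

Fee base is the gross recovery, $967,903; costs are reimbursed separately.
First $45,000 at 42% = $18,900.00
Next $88,000 at 35% = $30,800.00
Next $124,500 at 30% = $37,350.00
Next $167,500 at 27% = $45,225.00
Remaining $542,903 at 23% = $124,867.69
Fee: $18,900.00 + $30,800.00 + $37,350.00 + $45,225.00 + $124,867.69 = $257,142.69
$257,142.69 exceeds the $228,000 cap, so the fee is capped at $228,000.00.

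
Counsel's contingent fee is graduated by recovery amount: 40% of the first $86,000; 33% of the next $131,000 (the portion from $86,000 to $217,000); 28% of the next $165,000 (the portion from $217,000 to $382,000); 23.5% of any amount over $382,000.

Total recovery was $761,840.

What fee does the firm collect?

$213,092.40

First $86,000 at 40% = $34,400.00
Next $131,000 at 33% = $43,230.00
Next $165,000 at 28% = $46,200.00
Remaining $379,840 at 23.5% = $89,262.40
Fee: $34,400.00 + $43,230.00 + $46,200.00 + $89,262.40 = $213,092.40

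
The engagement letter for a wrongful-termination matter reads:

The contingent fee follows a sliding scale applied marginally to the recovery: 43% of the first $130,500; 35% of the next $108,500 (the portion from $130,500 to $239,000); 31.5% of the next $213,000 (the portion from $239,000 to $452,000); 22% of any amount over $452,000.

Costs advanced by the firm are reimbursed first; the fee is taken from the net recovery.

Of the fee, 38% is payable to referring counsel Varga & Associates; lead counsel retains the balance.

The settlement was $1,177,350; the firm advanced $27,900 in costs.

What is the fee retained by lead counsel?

Fee base (net of costs): $1,177,350 − $27,900 = $1,149,450
First $130,500 at 43% = $56,115.00
Next $108,500 at 35% = $37,975.00
Next $213,000 at 31.5% = $67,095.00
Remaining $697,450 at 22% = $153,439.00
Fee: $56,115.00 + $37,975.00 + $67,095.00 + $153,439.00 = $314,624.00
Referral share: 38% of $314,624.00 = $119,557.12; lead counsel retains $314,624.00 − $119,557.12 = $195,066.88.

$195,066.88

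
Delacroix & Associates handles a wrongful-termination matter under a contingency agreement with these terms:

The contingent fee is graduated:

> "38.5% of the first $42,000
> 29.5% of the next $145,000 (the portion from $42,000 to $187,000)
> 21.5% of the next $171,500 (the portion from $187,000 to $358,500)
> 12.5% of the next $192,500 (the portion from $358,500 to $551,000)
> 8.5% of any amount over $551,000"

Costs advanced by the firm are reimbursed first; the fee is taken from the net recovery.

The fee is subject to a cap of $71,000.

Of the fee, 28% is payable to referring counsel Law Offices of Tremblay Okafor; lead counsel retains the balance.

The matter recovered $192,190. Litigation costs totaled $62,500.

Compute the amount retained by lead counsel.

Fee base (net of costs): $192,190 − $62,500 = $129,690
First $42,000 at 38.5% = $16,170.00
Remaining $87,690 at 29.5% = $25,868.55
Fee: $16,170.00 + $25,868.55 = $42,038.55
$42,038.55 is under the $71,000 cap.
Referral share: 28% of $42,038.55 = $11,770.79; lead counsel retains $42,038.55 − $11,770.79 = $30,267.76.

$30,267.76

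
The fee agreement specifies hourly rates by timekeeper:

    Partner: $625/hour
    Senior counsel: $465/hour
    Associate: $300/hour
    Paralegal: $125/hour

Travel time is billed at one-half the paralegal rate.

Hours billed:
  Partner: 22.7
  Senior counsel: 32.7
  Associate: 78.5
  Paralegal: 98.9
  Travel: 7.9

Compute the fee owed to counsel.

Partner: 22.7 × $625 = $14,187.50
Senior counsel: 32.7 × $465 = $15,205.50
Associate: 78.5 × $300 = $23,550.00
Paralegal: 98.9 × $125 = $12,362.50
Subtotal: $14,187.50 + $15,205.50 + $23,550.00 + $12,362.50 = $65,305.50
Travel: 7.9 × ($125 ÷ 2) = 7.9 × $62.50 = $493.75
Total: $65,305.50 + $493.75 = $65,799.25

$65,799.25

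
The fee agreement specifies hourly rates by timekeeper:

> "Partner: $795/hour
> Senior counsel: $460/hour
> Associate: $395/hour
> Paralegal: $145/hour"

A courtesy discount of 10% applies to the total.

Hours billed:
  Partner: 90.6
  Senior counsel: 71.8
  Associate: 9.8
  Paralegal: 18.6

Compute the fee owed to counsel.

$100,460.70

Partner: 90.6 × $795 = $72,027.00
Senior counsel: 71.8 × $460 = $33,028.00
Associate: 9.8 × $395 = $3,871.00
Paralegal: 18.6 × $145 = $2,697.00
Subtotal: $111,623.00
Less 10% discount: −$11,162.30
Total: $111,623.00 − $11,162.30 = $100,460.70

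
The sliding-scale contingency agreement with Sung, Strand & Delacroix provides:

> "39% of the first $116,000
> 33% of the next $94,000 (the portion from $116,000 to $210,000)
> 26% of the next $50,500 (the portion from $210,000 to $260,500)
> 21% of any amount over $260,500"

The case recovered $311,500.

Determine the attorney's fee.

First $116,000 at 39% = $45,240.00
Next $94,000 at 33% = $31,020.00
Next $50,500 at 26% = $13,130.00
Remaining $51,000 at 21% = $10,710.00
Fee: $45,240.00 + $31,020.00 + $13,130.00 + $10,710.00 = $100,100.00

$100,100.00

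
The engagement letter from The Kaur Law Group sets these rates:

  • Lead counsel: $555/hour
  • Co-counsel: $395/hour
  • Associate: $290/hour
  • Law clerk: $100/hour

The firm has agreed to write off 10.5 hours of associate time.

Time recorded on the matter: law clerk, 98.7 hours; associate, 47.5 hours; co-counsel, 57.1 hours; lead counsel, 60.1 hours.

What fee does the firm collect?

$76,510.00

Lead counsel: 60.1 × $555 = $33,355.50
Co-counsel: 57.1 × $395 = $22,554.50
Associate: 47.5 × $290 = $13,775.00
Law clerk: 98.7 × $100 = $9,870.00
Subtotal: $79,555.00
Write-off: 10.5 × $290 = $3,045.00
Total: $79,555.00 − $3,045.00 = $76,510.00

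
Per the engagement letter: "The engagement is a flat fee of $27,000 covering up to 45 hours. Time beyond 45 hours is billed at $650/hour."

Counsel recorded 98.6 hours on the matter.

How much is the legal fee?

Flat fee: $27,000.00
Excess hours: 98.6 − 45 = 53.6
Overrun: 53.6 × $650 = $34,840.00
Total: $27,000.00 + $34,840.00 = $61,840.00

$61,840.00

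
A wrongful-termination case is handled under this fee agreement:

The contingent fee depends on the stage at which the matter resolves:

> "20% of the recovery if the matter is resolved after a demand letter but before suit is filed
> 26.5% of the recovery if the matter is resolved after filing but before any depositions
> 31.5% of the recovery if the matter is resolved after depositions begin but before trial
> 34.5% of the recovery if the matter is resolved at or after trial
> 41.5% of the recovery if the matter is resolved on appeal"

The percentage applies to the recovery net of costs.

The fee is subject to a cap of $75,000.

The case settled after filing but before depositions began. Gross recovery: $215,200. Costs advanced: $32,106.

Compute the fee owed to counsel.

Fee base (net of costs): $215,200 − $32,106 = $183,094
The matter settled after filing but before depositions began, so the 26.5% rate applies.
$183,094 × 26.5% = $48,519.91
$48,519.91 is under the $75,000 cap.

$48,519.91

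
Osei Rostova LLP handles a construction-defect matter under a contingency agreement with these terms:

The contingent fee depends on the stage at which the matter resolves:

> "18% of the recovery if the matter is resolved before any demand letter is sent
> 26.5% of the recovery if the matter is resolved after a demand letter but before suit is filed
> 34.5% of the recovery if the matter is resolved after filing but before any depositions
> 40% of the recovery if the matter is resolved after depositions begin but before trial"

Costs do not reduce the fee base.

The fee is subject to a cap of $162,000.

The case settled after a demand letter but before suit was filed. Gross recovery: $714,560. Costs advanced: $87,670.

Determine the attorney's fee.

$162,000.00

Fee base is the gross recovery, $714,560; costs are reimbursed separately.
The matter settled after a demand letter but before suit was filed, so the 26.5% rate applies.
$714,560 × 26.5% = $189,358.40
$189,358.40 exceeds the $162,000 cap, so the fee is capped at $162,000.00.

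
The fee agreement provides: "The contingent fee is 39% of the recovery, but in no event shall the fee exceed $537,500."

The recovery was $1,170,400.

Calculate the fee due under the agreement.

$456,456.00

39% of $1,170,400 = $456,456.00
That is under the $537,500 cap.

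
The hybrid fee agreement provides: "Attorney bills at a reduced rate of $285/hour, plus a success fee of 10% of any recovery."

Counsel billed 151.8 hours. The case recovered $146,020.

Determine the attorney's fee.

$57,865.00

Hourly: 151.8 × $285 = $43,263.00
Success fee: 10% of $146,020 = $14,602.00
Total: $43,263.00 + $14,602.00 = $57,865.00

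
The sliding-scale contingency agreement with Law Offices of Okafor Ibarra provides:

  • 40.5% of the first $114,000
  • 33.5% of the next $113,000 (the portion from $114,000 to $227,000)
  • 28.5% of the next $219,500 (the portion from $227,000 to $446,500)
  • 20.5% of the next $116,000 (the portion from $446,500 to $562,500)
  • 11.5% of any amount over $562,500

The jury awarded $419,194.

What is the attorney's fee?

$138,800.29

First $114,000 at 40.5% = $46,170.00
Next $113,000 at 33.5% = $37,855.00
Remaining $192,194 at 28.5% = $54,775.29
Fee: $46,170.00 + $37,855.00 + $54,775.29 = $138,800.29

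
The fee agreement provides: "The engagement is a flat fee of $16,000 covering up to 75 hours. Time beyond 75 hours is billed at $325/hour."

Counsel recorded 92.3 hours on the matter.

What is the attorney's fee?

Flat fee: $16,000.00
Excess hours: 92.3 − 75 = 17.3
Overrun: 17.3 × $325 = $5,622.50
Total: $16,000.00 + $5,622.50 = $21,622.50

$21,622.50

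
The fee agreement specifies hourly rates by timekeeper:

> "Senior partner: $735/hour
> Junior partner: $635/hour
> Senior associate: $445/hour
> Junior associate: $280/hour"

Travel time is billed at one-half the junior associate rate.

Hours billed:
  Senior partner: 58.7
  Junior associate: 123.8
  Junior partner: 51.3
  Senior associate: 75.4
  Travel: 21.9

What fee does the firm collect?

$147,003.00

Senior partner: 58.7 × $735 = $43,144.50
Junior partner: 51.3 × $635 = $32,575.50
Senior associate: 75.4 × $445 = $33,553.00
Junior associate: 123.8 × $280 = $34,664.00
Subtotal: $43,144.50 + $32,575.50 + $33,553.00 + $34,664.00 = $143,937.00
Travel: 21.9 × ($280 ÷ 2) = 21.9 × $140.00 = $3,066.00
Total: $143,937.00 + $3,066.00 = $147,003.00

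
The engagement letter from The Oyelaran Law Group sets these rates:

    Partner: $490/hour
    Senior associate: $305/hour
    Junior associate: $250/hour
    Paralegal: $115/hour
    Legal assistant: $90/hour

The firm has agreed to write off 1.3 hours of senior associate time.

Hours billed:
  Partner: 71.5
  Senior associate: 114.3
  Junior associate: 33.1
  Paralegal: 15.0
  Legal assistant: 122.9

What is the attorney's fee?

Partner: 71.5 × $490 = $35,035.00
Senior associate: 114.3 × $305 = $34,861.50
Junior associate: 33.1 × $250 = $8,275.00
Paralegal: 15.0 × $115 = $1,725.00
Legal assistant: 122.9 × $90 = $11,061.00
Subtotal: $90,957.50
Write-off: 1.3 × $305 = $396.50
Total: $90,957.50 − $396.50 = $90,561.00

$90,561.00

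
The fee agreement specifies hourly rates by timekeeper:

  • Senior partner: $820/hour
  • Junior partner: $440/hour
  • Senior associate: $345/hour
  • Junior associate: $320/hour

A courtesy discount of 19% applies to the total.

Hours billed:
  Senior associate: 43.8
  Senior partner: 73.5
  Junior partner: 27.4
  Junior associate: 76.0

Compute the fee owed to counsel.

$90,523.17

Senior partner: 73.5 × $820 = $60,270.00
Junior partner: 27.4 × $440 = $12,056.00
Senior associate: 43.8 × $345 = $15,111.00
Junior associate: 76.0 × $320 = $24,320.00
Subtotal: $111,757.00
Less 19% discount: −$21,233.83
Total: $111,757.00 − $21,233.83 = $90,523.17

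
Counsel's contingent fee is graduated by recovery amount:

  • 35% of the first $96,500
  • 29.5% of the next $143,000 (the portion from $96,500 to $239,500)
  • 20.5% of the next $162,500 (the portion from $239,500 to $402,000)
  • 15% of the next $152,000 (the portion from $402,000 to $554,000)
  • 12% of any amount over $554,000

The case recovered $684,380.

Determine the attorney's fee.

First $96,500 at 35% = $33,775.00
Next $143,000 at 29.5% = $42,185.00
Next $162,500 at 20.5% = $33,312.50
Next $152,000 at 15% = $22,800.00
Remaining $130,380 at 12% = $15,645.60
Fee: $33,775.00 + $42,185.00 + $33,312.50 + $22,800.00 + $15,645.60 = $147,718.10

$147,718.10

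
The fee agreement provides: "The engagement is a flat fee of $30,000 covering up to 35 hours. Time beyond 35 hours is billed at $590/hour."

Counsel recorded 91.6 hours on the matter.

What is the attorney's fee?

Flat fee: $30,000.00
Excess hours: 91.6 − 35 = 56.6
Overrun: 56.6 × $590 = $33,394.00
Total: $30,000.00 + $33,394.00 = $63,394.00

$63,394.00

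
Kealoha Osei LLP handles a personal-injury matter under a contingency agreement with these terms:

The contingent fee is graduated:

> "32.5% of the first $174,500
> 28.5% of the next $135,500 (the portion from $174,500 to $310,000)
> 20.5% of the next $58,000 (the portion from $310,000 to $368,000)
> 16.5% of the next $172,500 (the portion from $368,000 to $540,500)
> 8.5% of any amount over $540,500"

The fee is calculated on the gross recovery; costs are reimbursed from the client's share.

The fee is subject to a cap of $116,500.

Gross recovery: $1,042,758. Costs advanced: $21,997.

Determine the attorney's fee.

Fee base is the gross recovery, $1,042,758; costs are reimbursed separately.
First $174,500 at 32.5% = $56,712.50
Next $135,500 at 28.5% = $38,617.50
Next $58,000 at 20.5% = $11,890.00
Next $172,500 at 16.5% = $28,462.50
Remaining $502,258 at 8.5% = $42,691.93
Fee: $56,712.50 + $38,617.50 + $11,890.00 + $28,462.50 + $42,691.93 = $178,374.43
$178,374.43 exceeds the $116,500 cap, so the fee is capped at $116,500.00.

$116,500.00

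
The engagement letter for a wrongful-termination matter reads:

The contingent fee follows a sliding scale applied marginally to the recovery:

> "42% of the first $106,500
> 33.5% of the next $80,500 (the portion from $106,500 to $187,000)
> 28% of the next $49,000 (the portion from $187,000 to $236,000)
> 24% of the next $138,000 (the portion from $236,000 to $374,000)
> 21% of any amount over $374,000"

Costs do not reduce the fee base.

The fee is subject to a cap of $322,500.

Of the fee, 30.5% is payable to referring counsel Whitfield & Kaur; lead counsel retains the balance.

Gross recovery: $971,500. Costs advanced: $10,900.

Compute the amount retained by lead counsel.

Fee base is the gross recovery, $971,500; costs are reimbursed separately.
First $106,500 at 42% = $44,730.00
Next $80,500 at 33.5% = $26,967.50
Next $49,000 at 28% = $13,720.00
Next $138,000 at 24% = $33,120.00
Remaining $597,500 at 21% = $125,475.00
Fee: $44,730.00 + $26,967.50 + $13,720.00 + $33,120.00 + $125,475.00 = $244,012.50
$244,012.50 is under the $322,500 cap.
Referral share: 30.5% of $244,012.50 = $74,423.81; lead counsel retains $244,012.50 − $74,423.81 = $169,588.69.

$169,588.69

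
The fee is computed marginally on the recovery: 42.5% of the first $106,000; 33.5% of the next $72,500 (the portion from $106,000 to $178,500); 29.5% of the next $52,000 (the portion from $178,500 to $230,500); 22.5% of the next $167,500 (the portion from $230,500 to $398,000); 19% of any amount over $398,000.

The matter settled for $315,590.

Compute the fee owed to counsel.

$103,822.75

First $106,000 at 42.5% = $45,050.00
Next $72,500 at 33.5% = $24,287.50
Next $52,000 at 29.5% = $15,340.00
Remaining $85,090 at 22.5% = $19,145.25
Fee: $45,050.00 + $24,287.50 + $15,340.00 + $19,145.25 = $103,822.75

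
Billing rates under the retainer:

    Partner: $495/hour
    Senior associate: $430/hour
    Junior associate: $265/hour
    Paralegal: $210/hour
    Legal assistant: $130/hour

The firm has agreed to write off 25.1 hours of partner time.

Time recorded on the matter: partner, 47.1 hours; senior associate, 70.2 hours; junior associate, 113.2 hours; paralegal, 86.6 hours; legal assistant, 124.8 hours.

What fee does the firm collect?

$105,484.00

Partner: 47.1 × $495 = $23,314.50
Senior associate: 70.2 × $430 = $30,186.00
Junior associate: 113.2 × $265 = $29,998.00
Paralegal: 86.6 × $210 = $18,186.00
Legal assistant: 124.8 × $130 = $16,224.00
Subtotal: $117,908.50
Write-off: 25.1 × $495 = $12,424.50
Total: $117,908.50 − $12,424.50 = $105,484.00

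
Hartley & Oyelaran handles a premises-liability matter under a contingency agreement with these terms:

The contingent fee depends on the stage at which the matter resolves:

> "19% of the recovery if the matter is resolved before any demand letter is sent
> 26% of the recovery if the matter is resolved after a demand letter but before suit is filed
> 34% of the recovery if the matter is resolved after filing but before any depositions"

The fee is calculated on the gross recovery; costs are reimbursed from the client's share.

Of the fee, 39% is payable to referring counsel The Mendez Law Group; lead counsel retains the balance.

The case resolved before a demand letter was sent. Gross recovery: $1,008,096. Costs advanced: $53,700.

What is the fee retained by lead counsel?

$116,838.33

Fee base is the gross recovery, $1,008,096; costs are reimbursed separately.
The matter resolved before a demand letter was sent, so the 19% rate applies.
$1,008,096 × 19% = $191,538.24
Referral share: 39% of $191,538.24 = $74,699.91; lead counsel retains $191,538.24 − $74,699.91 = $116,838.33.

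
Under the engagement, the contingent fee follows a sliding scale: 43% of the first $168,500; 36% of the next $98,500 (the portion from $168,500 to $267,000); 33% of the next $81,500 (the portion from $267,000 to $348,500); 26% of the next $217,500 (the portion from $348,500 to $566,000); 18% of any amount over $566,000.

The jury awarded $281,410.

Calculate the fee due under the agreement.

$112,670.30

First $168,500 at 43% = $72,455.00
Next $98,500 at 36% = $35,460.00
Remaining $14,410 at 33% = $4,755.30
Fee: $72,455.00 + $35,460.00 + $4,755.30 = $112,670.30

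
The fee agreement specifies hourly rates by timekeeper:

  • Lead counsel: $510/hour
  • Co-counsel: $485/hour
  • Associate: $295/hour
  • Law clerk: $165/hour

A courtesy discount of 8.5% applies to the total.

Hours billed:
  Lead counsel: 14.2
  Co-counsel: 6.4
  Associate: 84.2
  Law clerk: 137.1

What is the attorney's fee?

$52,892.95

Lead counsel: 14.2 × $510 = $7,242.00
Co-counsel: 6.4 × $485 = $3,104.00
Associate: 84.2 × $295 = $24,839.00
Law clerk: 137.1 × $165 = $22,621.50
Subtotal: $57,806.50
Less 8.5% discount: −$4,913.55
Total: $57,806.50 − $4,913.55 = $52,892.95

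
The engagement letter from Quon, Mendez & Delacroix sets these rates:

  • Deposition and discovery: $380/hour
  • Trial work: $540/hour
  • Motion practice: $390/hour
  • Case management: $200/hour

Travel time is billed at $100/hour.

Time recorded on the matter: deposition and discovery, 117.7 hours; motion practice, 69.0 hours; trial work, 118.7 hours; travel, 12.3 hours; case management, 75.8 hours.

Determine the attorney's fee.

$152,124.00

Deposition and discovery: 117.7 × $380 = $44,726.00
Trial work: 118.7 × $540 = $64,098.00
Motion practice: 69.0 × $390 = $26,910.00
Case management: 75.8 × $200 = $15,160.00
Subtotal: $44,726.00 + $64,098.00 + $26,910.00 + $15,160.00 = $150,894.00
Travel: 12.3 × $100 = $1,230.00
Total: $150,894.00 + $1,230.00 = $152,124.00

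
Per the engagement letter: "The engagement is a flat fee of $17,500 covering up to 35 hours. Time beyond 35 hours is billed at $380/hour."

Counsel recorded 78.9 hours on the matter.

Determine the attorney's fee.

$34,182.00

Flat fee: $17,500.00
Excess hours: 78.9 − 35 = 43.9
Overrun: 43.9 × $380 = $16,682.00
Total: $17,500.00 + $16,682.00 = $34,182.00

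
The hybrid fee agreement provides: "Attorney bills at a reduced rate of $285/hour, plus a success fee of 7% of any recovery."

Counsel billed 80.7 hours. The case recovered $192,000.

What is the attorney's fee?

$36,439.50

Hourly: 80.7 × $285 = $22,999.50
Success fee: 7% of $192,000 = $13,440.00
Total: $22,999.50 + $13,440.00 = $36,439.50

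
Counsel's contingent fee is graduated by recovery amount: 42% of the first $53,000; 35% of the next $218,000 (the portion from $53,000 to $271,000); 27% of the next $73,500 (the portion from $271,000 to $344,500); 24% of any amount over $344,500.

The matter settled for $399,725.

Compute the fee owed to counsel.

First $53,000 at 42% = $22,260.00
Next $218,000 at 35% = $76,300.00
Next $73,500 at 27% = $19,845.00
Remaining $55,225 at 24% = $13,254.00
Fee: $22,260.00 + $76,300.00 + $19,845.00 + $13,254.00 = $131,659.00

$131,659.00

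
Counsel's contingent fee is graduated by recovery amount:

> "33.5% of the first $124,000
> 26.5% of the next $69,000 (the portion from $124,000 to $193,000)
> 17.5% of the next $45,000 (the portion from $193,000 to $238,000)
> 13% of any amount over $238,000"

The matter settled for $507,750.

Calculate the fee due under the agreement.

First $124,000 at 33.5% = $41,540.00
Next $69,000 at 26.5% = $18,285.00
Next $45,000 at 17.5% = $7,875.00
Remaining $269,750 at 13% = $35,067.50
Fee: $41,540.00 + $18,285.00 + $7,875.00 + $35,067.50 = $102,767.50

$102,767.50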